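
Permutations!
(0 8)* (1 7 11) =(0 8)(1 7 11) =[8, 7, 2, 3, 4, 5, 6, 11, 0, 9, 10, 1]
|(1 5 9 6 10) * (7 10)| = 6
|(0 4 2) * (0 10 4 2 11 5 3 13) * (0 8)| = 9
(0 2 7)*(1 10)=(0 2 7)(1 10)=[2, 10, 7, 3, 4, 5, 6, 0, 8, 9, 1]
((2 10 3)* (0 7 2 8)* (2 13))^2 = (0 13 10 8 7 2 3) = ((0 7 13 2 10 3 8))^2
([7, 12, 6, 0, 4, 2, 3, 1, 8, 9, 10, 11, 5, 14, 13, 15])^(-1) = [3, 7, 5, 6, 4, 12, 2, 0, 8, 9, 10, 11, 1, 14, 13, 15]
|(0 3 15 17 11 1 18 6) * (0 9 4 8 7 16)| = |(0 3 15 17 11 1 18 6 9 4 8 7 16)| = 13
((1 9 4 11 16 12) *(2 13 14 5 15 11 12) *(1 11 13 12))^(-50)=(1 9 4)(2 11)(5 13)(12 16)(14 15)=((1 9 4)(2 12 11 16)(5 15 13 14))^(-50)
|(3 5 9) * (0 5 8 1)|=6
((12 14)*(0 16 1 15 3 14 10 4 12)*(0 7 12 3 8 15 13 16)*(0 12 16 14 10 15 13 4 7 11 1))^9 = (0 3 14 12 10 11 15 7 1 8 16 4 13)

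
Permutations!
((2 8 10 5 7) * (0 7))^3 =((0 7 2 8 10 5))^3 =(0 8)(2 5)(7 10)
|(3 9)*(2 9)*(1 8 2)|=5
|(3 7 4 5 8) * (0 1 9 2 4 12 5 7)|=|(0 1 9 2 4 7 12 5 8 3)|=10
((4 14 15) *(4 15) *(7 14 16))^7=((4 16 7 14))^7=(4 14 7 16)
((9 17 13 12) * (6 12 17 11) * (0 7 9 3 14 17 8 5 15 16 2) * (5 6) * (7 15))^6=(0 16)(2 15)(3 12 6 8 13 17 14)(5 9)(7 11)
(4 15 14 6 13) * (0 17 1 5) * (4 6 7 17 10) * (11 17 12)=[10, 5, 2, 3, 15, 0, 13, 12, 8, 9, 4, 17, 11, 6, 7, 14, 16, 1]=(0 10 4 15 14 7 12 11 17 1 5)(6 13)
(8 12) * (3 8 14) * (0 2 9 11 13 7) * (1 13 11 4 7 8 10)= (0 2 9 4 7)(1 13 8 12 14 3 10)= [2, 13, 9, 10, 7, 5, 6, 0, 12, 4, 1, 11, 14, 8, 3]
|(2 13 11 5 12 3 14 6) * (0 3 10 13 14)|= 30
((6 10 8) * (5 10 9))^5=((5 10 8 6 9))^5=(10)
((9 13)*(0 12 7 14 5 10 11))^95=((0 12 7 14 5 10 11)(9 13))^95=(0 5 12 10 7 11 14)(9 13)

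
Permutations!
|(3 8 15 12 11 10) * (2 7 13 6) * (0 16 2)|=|(0 16 2 7 13 6)(3 8 15 12 11 10)|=6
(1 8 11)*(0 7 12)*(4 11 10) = (0 7 12)(1 8 10 4 11) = [7, 8, 2, 3, 11, 5, 6, 12, 10, 9, 4, 1, 0]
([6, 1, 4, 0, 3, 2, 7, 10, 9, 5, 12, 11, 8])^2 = (0 7 12 9 2 3 6 10 8 5 4)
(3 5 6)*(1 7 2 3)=(1 7 2 3 5 6)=[0, 7, 3, 5, 4, 6, 1, 2]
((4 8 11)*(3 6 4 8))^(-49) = (3 4 6)(8 11)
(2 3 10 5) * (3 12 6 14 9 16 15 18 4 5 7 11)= (2 12 6 14 9 16 15 18 4 5)(3 10 7 11)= [0, 1, 12, 10, 5, 2, 14, 11, 8, 16, 7, 3, 6, 13, 9, 18, 15, 17, 4]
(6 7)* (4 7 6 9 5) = (4 7 9 5) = [0, 1, 2, 3, 7, 4, 6, 9, 8, 5]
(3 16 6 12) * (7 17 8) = (3 16 6 12)(7 17 8) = [0, 1, 2, 16, 4, 5, 12, 17, 7, 9, 10, 11, 3, 13, 14, 15, 6, 8]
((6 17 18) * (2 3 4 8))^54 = ((2 3 4 8)(6 17 18))^54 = (18)(2 4)(3 8)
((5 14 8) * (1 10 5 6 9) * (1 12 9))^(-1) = (1 6 8 14 5 10)(9 12)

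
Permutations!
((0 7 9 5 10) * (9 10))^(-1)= ((0 7 10)(5 9))^(-1)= (0 10 7)(5 9)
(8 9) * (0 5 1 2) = (0 5 1 2)(8 9) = [5, 2, 0, 3, 4, 1, 6, 7, 9, 8]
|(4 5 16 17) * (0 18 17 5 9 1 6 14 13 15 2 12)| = |(0 18 17 4 9 1 6 14 13 15 2 12)(5 16)| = 12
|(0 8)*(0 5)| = |(0 8 5)| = 3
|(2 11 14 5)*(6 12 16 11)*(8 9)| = |(2 6 12 16 11 14 5)(8 9)| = 14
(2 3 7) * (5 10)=(2 3 7)(5 10)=[0, 1, 3, 7, 4, 10, 6, 2, 8, 9, 5]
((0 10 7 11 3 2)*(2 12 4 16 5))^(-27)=(0 11 4 2 7 12 5 10 3 16)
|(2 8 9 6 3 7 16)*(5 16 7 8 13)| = 4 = |(2 13 5 16)(3 8 9 6)|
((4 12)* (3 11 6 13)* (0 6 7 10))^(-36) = (0 10 7 11 3 13 6)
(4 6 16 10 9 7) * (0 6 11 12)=(0 6 16 10 9 7 4 11 12)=[6, 1, 2, 3, 11, 5, 16, 4, 8, 7, 9, 12, 0, 13, 14, 15, 10]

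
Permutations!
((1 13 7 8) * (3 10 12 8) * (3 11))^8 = ((1 13 7 11 3 10 12 8))^8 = (13)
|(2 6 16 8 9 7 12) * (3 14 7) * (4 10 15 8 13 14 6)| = |(2 4 10 15 8 9 3 6 16 13 14 7 12)| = 13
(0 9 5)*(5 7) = (0 9 7 5) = [9, 1, 2, 3, 4, 0, 6, 5, 8, 7]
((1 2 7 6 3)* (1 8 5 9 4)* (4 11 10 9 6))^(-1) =(1 4 7 2)(3 6 5 8)(9 10 11)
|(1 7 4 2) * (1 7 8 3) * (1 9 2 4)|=6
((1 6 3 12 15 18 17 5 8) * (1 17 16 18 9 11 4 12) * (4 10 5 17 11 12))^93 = (5 8 11 10)(16 18)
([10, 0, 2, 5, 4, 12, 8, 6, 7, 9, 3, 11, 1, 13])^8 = (13)(0 3 12)(1 10 5)(6 7 8)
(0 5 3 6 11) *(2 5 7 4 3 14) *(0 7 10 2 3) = (0 10 2 5 14 3 6 11 7 4) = [10, 1, 5, 6, 0, 14, 11, 4, 8, 9, 2, 7, 12, 13, 3]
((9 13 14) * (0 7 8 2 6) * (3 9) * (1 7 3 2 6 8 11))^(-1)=(0 6 8 2 14 13 9 3)(1 11 7)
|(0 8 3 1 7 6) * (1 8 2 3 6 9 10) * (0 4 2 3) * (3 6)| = 4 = |(0 6 4 2)(1 7 9 10)(3 8)|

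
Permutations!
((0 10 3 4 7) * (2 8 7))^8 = (0 10 3 4 2 8 7)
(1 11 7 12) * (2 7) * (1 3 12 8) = (1 11 2 7 8)(3 12) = [0, 11, 7, 12, 4, 5, 6, 8, 1, 9, 10, 2, 3]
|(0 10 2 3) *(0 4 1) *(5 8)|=6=|(0 10 2 3 4 1)(5 8)|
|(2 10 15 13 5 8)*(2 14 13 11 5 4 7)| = |(2 10 15 11 5 8 14 13 4 7)| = 10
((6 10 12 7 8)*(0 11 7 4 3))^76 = ((0 11 7 8 6 10 12 4 3))^76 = (0 6 3 8 4 7 12 11 10)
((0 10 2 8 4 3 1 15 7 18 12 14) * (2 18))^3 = (0 12 10 14 18)(1 2 3 7 4 15 8)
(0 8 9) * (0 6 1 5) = (0 8 9 6 1 5) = [8, 5, 2, 3, 4, 0, 1, 7, 9, 6]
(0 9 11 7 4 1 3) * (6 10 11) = (0 9 6 10 11 7 4 1 3) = [9, 3, 2, 0, 1, 5, 10, 4, 8, 6, 11, 7]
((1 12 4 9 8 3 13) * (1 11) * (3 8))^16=(1 4 3 11 12 9 13)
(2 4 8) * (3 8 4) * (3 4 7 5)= (2 4 7 5 3 8)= [0, 1, 4, 8, 7, 3, 6, 5, 2]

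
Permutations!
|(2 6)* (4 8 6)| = 4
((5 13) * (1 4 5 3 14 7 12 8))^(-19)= (1 8 12 7 14 3 13 5 4)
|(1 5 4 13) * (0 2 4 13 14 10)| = 15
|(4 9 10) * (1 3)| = |(1 3)(4 9 10)| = 6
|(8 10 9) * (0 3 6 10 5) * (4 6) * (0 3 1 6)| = 9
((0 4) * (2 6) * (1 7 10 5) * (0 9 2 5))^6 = ((0 4 9 2 6 5 1 7 10))^6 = (0 1 2)(4 7 6)(5 9 10)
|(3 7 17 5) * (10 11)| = 4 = |(3 7 17 5)(10 11)|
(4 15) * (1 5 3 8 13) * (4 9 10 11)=(1 5 3 8 13)(4 15 9 10 11)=[0, 5, 2, 8, 15, 3, 6, 7, 13, 10, 11, 4, 12, 1, 14, 9]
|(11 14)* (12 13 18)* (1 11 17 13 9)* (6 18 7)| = |(1 11 14 17 13 7 6 18 12 9)| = 10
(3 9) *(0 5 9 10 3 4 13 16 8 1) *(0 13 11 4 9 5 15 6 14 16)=(0 15 6 14 16 8 1 13)(3 10)(4 11)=[15, 13, 2, 10, 11, 5, 14, 7, 1, 9, 3, 4, 12, 0, 16, 6, 8]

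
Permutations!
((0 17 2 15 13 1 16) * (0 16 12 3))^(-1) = ((0 17 2 15 13 1 12 3))^(-1) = (0 3 12 1 13 15 2 17)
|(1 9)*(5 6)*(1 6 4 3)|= 6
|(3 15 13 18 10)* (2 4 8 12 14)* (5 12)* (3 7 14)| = |(2 4 8 5 12 3 15 13 18 10 7 14)| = 12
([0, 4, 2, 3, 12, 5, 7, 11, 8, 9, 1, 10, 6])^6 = [0, 10, 2, 3, 1, 5, 12, 6, 8, 9, 11, 7, 4]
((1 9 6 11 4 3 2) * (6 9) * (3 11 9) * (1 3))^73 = (1 6 9)(2 3)(4 11)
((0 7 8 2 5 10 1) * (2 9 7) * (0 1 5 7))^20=((0 2 7 8 9)(5 10))^20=(10)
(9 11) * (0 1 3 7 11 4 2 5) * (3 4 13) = (0 1 4 2 5)(3 7 11 9 13) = [1, 4, 5, 7, 2, 0, 6, 11, 8, 13, 10, 9, 12, 3]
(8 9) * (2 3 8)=(2 3 8 9)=[0, 1, 3, 8, 4, 5, 6, 7, 9, 2]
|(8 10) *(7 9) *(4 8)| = 6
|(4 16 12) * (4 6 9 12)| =|(4 16)(6 9 12)| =6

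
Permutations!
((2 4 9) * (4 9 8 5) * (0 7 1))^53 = (0 1 7)(2 9)(4 5 8) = ((0 7 1)(2 9)(4 8 5))^53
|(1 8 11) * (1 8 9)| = 2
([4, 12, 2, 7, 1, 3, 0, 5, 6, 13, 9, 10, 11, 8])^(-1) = [6, 4, 2, 5, 0, 7, 8, 3, 13, 10, 11, 12, 1, 9]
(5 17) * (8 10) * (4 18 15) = (4 18 15)(5 17)(8 10) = [0, 1, 2, 3, 18, 17, 6, 7, 10, 9, 8, 11, 12, 13, 14, 4, 16, 5, 15]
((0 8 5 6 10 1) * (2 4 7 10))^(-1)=((0 8 5 6 2 4 7 10 1))^(-1)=(0 1 10 7 4 2 6 5 8)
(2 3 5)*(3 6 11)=(2 6 11 3 5)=[0, 1, 6, 5, 4, 2, 11, 7, 8, 9, 10, 3]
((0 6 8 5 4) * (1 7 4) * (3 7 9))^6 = ((0 6 8 5 1 9 3 7 4))^6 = (0 3 5)(1 6 7)(4 9 8)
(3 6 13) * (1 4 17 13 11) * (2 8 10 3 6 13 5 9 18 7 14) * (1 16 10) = (1 4 17 5 9 18 7 14 2 8)(3 13 6 11 16 10) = [0, 4, 8, 13, 17, 9, 11, 14, 1, 18, 3, 16, 12, 6, 2, 15, 10, 5, 7]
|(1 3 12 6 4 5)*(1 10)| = |(1 3 12 6 4 5 10)| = 7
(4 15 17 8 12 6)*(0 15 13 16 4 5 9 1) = (0 15 17 8 12 6 5 9 1)(4 13 16) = [15, 0, 2, 3, 13, 9, 5, 7, 12, 1, 10, 11, 6, 16, 14, 17, 4, 8]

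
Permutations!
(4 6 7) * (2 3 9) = (2 3 9)(4 6 7) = [0, 1, 3, 9, 6, 5, 7, 4, 8, 2]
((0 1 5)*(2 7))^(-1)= ((0 1 5)(2 7))^(-1)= (0 5 1)(2 7)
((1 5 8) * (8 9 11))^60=((1 5 9 11 8))^60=(11)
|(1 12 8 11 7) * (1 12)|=4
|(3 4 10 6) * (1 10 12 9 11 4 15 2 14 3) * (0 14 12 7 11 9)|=6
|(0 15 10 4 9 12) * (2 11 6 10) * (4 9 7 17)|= |(0 15 2 11 6 10 9 12)(4 7 17)|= 24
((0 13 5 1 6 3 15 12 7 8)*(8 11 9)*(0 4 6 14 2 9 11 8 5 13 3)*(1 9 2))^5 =(0 8 15 6 7 3 4 12)(1 14)(5 9)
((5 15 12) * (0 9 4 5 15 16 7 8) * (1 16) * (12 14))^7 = ((0 9 4 5 1 16 7 8)(12 15 14))^7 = (0 8 7 16 1 5 4 9)(12 15 14)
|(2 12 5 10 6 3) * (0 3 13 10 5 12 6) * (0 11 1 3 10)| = 8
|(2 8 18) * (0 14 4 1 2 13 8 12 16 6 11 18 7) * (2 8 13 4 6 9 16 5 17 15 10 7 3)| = 16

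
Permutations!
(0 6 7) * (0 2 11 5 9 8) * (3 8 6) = (0 3 8)(2 11 5 9 6 7) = [3, 1, 11, 8, 4, 9, 7, 2, 0, 6, 10, 5]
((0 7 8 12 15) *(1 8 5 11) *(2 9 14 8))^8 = (0 8 2 5 15 14 1 7 12 9 11)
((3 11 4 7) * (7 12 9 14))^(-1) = ((3 11 4 12 9 14 7))^(-1) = (3 7 14 9 12 4 11)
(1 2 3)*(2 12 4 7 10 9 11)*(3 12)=(1 3)(2 12 4 7 10 9 11)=[0, 3, 12, 1, 7, 5, 6, 10, 8, 11, 9, 2, 4]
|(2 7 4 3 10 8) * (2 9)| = 7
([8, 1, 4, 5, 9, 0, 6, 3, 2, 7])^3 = [4, 1, 7, 8, 3, 2, 6, 0, 9, 5]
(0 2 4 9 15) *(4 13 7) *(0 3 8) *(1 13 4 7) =(0 2 4 9 15 3 8)(1 13) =[2, 13, 4, 8, 9, 5, 6, 7, 0, 15, 10, 11, 12, 1, 14, 3]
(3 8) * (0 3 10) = (0 3 8 10) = [3, 1, 2, 8, 4, 5, 6, 7, 10, 9, 0]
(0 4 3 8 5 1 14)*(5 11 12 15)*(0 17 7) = (0 4 3 8 11 12 15 5 1 14 17 7) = [4, 14, 2, 8, 3, 1, 6, 0, 11, 9, 10, 12, 15, 13, 17, 5, 16, 7]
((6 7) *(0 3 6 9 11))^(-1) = ((0 3 6 7 9 11))^(-1) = (0 11 9 7 6 3)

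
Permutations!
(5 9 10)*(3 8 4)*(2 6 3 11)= (2 6 3 8 4 11)(5 9 10)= [0, 1, 6, 8, 11, 9, 3, 7, 4, 10, 5, 2]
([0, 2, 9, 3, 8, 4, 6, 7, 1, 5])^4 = [0, 4, 8, 3, 9, 2, 6, 7, 5, 1]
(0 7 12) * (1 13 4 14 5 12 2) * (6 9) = (0 7 2 1 13 4 14 5 12)(6 9) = [7, 13, 1, 3, 14, 12, 9, 2, 8, 6, 10, 11, 0, 4, 5]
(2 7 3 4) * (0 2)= [2, 1, 7, 4, 0, 5, 6, 3]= (0 2 7 3 4)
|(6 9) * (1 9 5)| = 4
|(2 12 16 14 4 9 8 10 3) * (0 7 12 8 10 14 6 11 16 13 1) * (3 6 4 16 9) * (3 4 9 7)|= 14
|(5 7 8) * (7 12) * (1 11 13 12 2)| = |(1 11 13 12 7 8 5 2)| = 8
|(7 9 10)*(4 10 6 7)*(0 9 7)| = |(0 9 6)(4 10)| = 6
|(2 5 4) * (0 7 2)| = 5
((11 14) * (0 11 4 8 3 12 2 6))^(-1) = ((0 11 14 4 8 3 12 2 6))^(-1) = (0 6 2 12 3 8 4 14 11)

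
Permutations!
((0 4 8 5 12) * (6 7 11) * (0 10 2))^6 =((0 4 8 5 12 10 2)(6 7 11))^6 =(0 2 10 12 5 8 4)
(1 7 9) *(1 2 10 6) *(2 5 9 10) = (1 7 10 6)(5 9) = [0, 7, 2, 3, 4, 9, 1, 10, 8, 5, 6]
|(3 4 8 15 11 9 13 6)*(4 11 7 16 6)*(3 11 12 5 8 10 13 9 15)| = 60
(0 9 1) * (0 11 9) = (1 11 9) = [0, 11, 2, 3, 4, 5, 6, 7, 8, 1, 10, 9]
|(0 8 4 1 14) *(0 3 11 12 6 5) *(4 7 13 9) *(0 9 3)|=13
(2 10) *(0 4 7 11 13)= (0 4 7 11 13)(2 10)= [4, 1, 10, 3, 7, 5, 6, 11, 8, 9, 2, 13, 12, 0]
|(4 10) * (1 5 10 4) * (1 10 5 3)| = |(10)(1 3)| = 2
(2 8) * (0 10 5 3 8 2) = (0 10 5 3 8) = [10, 1, 2, 8, 4, 3, 6, 7, 0, 9, 5]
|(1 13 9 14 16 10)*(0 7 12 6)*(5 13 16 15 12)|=|(0 7 5 13 9 14 15 12 6)(1 16 10)|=9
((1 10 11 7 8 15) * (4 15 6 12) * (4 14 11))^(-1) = (1 15 4 10)(6 8 7 11 14 12)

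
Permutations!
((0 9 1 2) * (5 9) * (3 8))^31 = ((0 5 9 1 2)(3 8))^31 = (0 5 9 1 2)(3 8)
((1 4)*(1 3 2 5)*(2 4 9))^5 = (1 9 2 5)(3 4) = ((1 9 2 5)(3 4))^5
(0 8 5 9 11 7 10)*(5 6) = (0 8 6 5 9 11 7 10) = [8, 1, 2, 3, 4, 9, 5, 10, 6, 11, 0, 7]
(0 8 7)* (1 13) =(0 8 7)(1 13) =[8, 13, 2, 3, 4, 5, 6, 0, 7, 9, 10, 11, 12, 1]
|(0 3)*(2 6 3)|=4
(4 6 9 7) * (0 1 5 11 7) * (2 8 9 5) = (0 1 2 8 9)(4 6 5 11 7) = [1, 2, 8, 3, 6, 11, 5, 4, 9, 0, 10, 7]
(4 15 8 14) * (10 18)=[0, 1, 2, 3, 15, 5, 6, 7, 14, 9, 18, 11, 12, 13, 4, 8, 16, 17, 10]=(4 15 8 14)(10 18)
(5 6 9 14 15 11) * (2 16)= [0, 1, 16, 3, 4, 6, 9, 7, 8, 14, 10, 5, 12, 13, 15, 11, 2]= (2 16)(5 6 9 14 15 11)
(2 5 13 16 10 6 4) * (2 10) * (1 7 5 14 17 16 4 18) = (1 7 5 13 4 10 6 18)(2 14 17 16) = [0, 7, 14, 3, 10, 13, 18, 5, 8, 9, 6, 11, 12, 4, 17, 15, 2, 16, 1]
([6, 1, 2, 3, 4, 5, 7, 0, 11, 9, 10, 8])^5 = [7, 1, 2, 3, 4, 5, 0, 6, 11, 9, 10, 8]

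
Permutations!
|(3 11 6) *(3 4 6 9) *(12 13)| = 6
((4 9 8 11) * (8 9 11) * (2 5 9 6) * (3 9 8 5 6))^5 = (2 6)(3 9)(4 11)(5 8)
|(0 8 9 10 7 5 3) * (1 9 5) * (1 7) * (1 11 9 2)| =12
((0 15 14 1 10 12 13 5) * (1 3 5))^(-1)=((0 15 14 3 5)(1 10 12 13))^(-1)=(0 5 3 14 15)(1 13 12 10)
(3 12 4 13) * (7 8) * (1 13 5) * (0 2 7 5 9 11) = (0 2 7 8 5 1 13 3 12 4 9 11) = [2, 13, 7, 12, 9, 1, 6, 8, 5, 11, 10, 0, 4, 3]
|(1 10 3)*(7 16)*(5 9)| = |(1 10 3)(5 9)(7 16)| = 6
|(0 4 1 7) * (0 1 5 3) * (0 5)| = 2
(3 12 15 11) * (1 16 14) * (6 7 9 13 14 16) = [0, 6, 2, 12, 4, 5, 7, 9, 8, 13, 10, 3, 15, 14, 1, 11, 16] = (16)(1 6 7 9 13 14)(3 12 15 11)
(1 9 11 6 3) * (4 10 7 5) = [0, 9, 2, 1, 10, 4, 3, 5, 8, 11, 7, 6] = (1 9 11 6 3)(4 10 7 5)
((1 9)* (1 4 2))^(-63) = ((1 9 4 2))^(-63) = (1 9 4 2)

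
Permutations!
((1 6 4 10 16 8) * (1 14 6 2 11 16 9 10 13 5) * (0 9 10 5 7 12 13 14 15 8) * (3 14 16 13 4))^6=(0 13 9 7 5 12 1 4 2 16 11)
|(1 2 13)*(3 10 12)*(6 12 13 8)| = 8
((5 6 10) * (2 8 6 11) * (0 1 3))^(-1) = ((0 1 3)(2 8 6 10 5 11))^(-1) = (0 3 1)(2 11 5 10 6 8)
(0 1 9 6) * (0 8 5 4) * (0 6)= (0 1 9)(4 6 8 5)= [1, 9, 2, 3, 6, 4, 8, 7, 5, 0]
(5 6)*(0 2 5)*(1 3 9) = (0 2 5 6)(1 3 9) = [2, 3, 5, 9, 4, 6, 0, 7, 8, 1]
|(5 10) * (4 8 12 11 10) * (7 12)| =7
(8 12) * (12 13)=(8 13 12)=[0, 1, 2, 3, 4, 5, 6, 7, 13, 9, 10, 11, 8, 12]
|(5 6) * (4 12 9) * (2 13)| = 6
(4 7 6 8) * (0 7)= (0 7 6 8 4)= [7, 1, 2, 3, 0, 5, 8, 6, 4]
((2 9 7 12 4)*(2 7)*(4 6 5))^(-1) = ((2 9)(4 7 12 6 5))^(-1) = (2 9)(4 5 6 12 7)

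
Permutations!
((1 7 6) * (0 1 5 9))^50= (0 7 5)(1 6 9)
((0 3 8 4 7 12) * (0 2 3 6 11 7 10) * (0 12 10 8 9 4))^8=((0 6 11 7 10 12 2 3 9 4 8))^8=(0 9 12 11 8 3 10 6 4 2 7)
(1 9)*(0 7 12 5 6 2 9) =(0 7 12 5 6 2 9 1) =[7, 0, 9, 3, 4, 6, 2, 12, 8, 1, 10, 11, 5]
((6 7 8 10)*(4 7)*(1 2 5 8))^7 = ((1 2 5 8 10 6 4 7))^7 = (1 7 4 6 10 8 5 2)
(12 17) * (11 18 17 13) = (11 18 17 12 13) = [0, 1, 2, 3, 4, 5, 6, 7, 8, 9, 10, 18, 13, 11, 14, 15, 16, 12, 17]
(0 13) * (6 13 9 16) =(0 9 16 6 13) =[9, 1, 2, 3, 4, 5, 13, 7, 8, 16, 10, 11, 12, 0, 14, 15, 6]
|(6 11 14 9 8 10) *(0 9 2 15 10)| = 6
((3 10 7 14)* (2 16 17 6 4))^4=((2 16 17 6 4)(3 10 7 14))^4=(2 4 6 17 16)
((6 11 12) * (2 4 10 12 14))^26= (2 11 12 4 14 6 10)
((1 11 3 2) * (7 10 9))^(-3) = (1 11 3 2)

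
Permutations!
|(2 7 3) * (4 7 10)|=|(2 10 4 7 3)|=5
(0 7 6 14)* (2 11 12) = (0 7 6 14)(2 11 12) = [7, 1, 11, 3, 4, 5, 14, 6, 8, 9, 10, 12, 2, 13, 0]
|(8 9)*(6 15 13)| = 6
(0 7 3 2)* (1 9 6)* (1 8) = (0 7 3 2)(1 9 6 8) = [7, 9, 0, 2, 4, 5, 8, 3, 1, 6]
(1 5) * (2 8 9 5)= [0, 2, 8, 3, 4, 1, 6, 7, 9, 5]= (1 2 8 9 5)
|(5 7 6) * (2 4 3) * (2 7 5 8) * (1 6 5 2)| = 15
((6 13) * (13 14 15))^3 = (6 13 15 14)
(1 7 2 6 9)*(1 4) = (1 7 2 6 9 4) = [0, 7, 6, 3, 1, 5, 9, 2, 8, 4]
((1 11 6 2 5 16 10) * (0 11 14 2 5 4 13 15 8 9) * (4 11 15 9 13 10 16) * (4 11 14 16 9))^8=(0 9 16 1 10 4 13 8 15)(5 6 11)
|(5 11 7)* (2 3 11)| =5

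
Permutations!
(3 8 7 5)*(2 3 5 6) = (2 3 8 7 6) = [0, 1, 3, 8, 4, 5, 2, 6, 7]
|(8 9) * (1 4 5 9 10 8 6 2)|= 6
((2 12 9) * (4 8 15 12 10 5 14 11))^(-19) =((2 10 5 14 11 4 8 15 12 9))^(-19) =(2 10 5 14 11 4 8 15 12 9)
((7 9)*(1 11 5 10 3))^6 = (1 11 5 10 3)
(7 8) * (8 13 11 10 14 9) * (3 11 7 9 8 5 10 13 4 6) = (3 11 13 7 4 6)(5 10 14 8 9) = [0, 1, 2, 11, 6, 10, 3, 4, 9, 5, 14, 13, 12, 7, 8]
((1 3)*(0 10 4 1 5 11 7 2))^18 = (11)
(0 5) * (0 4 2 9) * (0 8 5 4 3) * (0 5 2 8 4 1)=(0 1)(2 9 4 8)(3 5)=[1, 0, 9, 5, 8, 3, 6, 7, 2, 4]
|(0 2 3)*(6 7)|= |(0 2 3)(6 7)|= 6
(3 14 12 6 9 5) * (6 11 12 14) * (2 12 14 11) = (2 12)(3 6 9 5)(11 14) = [0, 1, 12, 6, 4, 3, 9, 7, 8, 5, 10, 14, 2, 13, 11]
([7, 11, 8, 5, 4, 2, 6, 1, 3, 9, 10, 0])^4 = (11)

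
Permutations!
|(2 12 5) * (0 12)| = 4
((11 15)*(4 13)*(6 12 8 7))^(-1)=(4 13)(6 7 8 12)(11 15)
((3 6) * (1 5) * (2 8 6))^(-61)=(1 5)(2 3 6 8)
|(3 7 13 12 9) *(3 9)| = 4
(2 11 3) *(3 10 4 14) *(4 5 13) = [0, 1, 11, 2, 14, 13, 6, 7, 8, 9, 5, 10, 12, 4, 3] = (2 11 10 5 13 4 14 3)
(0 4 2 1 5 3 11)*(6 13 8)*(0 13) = (0 4 2 1 5 3 11 13 8 6) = [4, 5, 1, 11, 2, 3, 0, 7, 6, 9, 10, 13, 12, 8]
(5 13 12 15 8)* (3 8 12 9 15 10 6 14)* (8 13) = (3 13 9 15 12 10 6 14)(5 8) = [0, 1, 2, 13, 4, 8, 14, 7, 5, 15, 6, 11, 10, 9, 3, 12]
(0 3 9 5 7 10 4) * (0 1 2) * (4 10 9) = [3, 2, 0, 4, 1, 7, 6, 9, 8, 5, 10] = (10)(0 3 4 1 2)(5 7 9)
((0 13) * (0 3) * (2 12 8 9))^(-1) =(0 3 13)(2 9 8 12)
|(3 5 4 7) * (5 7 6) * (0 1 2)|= |(0 1 2)(3 7)(4 6 5)|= 6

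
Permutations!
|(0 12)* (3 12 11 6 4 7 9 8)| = |(0 11 6 4 7 9 8 3 12)| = 9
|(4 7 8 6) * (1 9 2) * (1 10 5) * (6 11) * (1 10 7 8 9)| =|(2 7 9)(4 8 11 6)(5 10)| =12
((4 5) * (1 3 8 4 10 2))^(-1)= (1 2 10 5 4 8 3)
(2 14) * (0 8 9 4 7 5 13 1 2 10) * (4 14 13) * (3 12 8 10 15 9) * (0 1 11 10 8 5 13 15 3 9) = (0 8 9 14 3 12 5 4 7 13 11 10 1 2 15) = [8, 2, 15, 12, 7, 4, 6, 13, 9, 14, 1, 10, 5, 11, 3, 0]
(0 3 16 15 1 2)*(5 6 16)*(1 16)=[3, 2, 0, 5, 4, 6, 1, 7, 8, 9, 10, 11, 12, 13, 14, 16, 15]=(0 3 5 6 1 2)(15 16)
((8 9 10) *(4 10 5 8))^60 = (10) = ((4 10)(5 8 9))^60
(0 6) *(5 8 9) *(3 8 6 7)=[7, 1, 2, 8, 4, 6, 0, 3, 9, 5]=(0 7 3 8 9 5 6)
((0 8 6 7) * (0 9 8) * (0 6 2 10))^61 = (0 2 9 6 10 8 7)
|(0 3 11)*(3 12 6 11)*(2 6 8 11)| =4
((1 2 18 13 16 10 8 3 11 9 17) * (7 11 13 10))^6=(1 13)(2 16)(3 17)(7 18)(8 9)(10 11)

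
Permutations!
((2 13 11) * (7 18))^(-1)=(2 11 13)(7 18)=((2 13 11)(7 18))^(-1)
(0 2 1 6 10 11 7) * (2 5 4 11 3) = (0 5 4 11 7)(1 6 10 3 2) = [5, 6, 1, 2, 11, 4, 10, 0, 8, 9, 3, 7]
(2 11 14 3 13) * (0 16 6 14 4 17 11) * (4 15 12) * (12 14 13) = (0 16 6 13 2)(3 12 4 17 11 15 14) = [16, 1, 0, 12, 17, 5, 13, 7, 8, 9, 10, 15, 4, 2, 3, 14, 6, 11]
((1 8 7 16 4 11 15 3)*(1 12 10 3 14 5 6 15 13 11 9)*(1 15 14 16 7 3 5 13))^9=((1 8 3 12 10 5 6 14 13 11)(4 9 15 16))^9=(1 11 13 14 6 5 10 12 3 8)(4 9 15 16)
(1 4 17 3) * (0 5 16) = [5, 4, 2, 1, 17, 16, 6, 7, 8, 9, 10, 11, 12, 13, 14, 15, 0, 3] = (0 5 16)(1 4 17 3)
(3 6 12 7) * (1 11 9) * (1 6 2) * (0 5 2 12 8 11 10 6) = [5, 10, 1, 12, 4, 2, 8, 3, 11, 0, 6, 9, 7] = (0 5 2 1 10 6 8 11 9)(3 12 7)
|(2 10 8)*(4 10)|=4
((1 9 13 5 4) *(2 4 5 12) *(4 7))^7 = (13)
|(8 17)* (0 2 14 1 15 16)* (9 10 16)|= 8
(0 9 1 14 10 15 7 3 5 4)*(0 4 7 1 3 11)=(0 9 3 5 7 11)(1 14 10 15)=[9, 14, 2, 5, 4, 7, 6, 11, 8, 3, 15, 0, 12, 13, 10, 1]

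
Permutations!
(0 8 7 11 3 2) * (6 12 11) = [8, 1, 0, 2, 4, 5, 12, 6, 7, 9, 10, 3, 11] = (0 8 7 6 12 11 3 2)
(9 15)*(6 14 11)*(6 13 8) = (6 14 11 13 8)(9 15) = [0, 1, 2, 3, 4, 5, 14, 7, 6, 15, 10, 13, 12, 8, 11, 9]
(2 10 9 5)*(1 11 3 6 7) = (1 11 3 6 7)(2 10 9 5) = [0, 11, 10, 6, 4, 2, 7, 1, 8, 5, 9, 3]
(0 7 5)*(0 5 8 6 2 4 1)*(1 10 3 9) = (0 7 8 6 2 4 10 3 9 1) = [7, 0, 4, 9, 10, 5, 2, 8, 6, 1, 3]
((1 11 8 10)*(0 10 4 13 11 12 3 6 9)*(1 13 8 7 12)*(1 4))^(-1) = (0 9 6 3 12 7 11 13 10)(1 8 4)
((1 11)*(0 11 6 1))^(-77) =(0 11)(1 6)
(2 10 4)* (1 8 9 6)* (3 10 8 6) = [0, 6, 8, 10, 2, 5, 1, 7, 9, 3, 4] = (1 6)(2 8 9 3 10 4)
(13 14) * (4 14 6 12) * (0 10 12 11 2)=[10, 1, 0, 3, 14, 5, 11, 7, 8, 9, 12, 2, 4, 6, 13]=(0 10 12 4 14 13 6 11 2)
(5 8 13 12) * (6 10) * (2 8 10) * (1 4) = (1 4)(2 8 13 12 5 10 6) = [0, 4, 8, 3, 1, 10, 2, 7, 13, 9, 6, 11, 5, 12]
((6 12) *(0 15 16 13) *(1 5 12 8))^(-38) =(0 16)(1 12 8 5 6)(13 15)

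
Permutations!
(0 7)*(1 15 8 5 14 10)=(0 7)(1 15 8 5 14 10)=[7, 15, 2, 3, 4, 14, 6, 0, 5, 9, 1, 11, 12, 13, 10, 8]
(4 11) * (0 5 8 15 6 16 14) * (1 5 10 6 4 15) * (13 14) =[10, 5, 2, 3, 11, 8, 16, 7, 1, 9, 6, 15, 12, 14, 0, 4, 13] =(0 10 6 16 13 14)(1 5 8)(4 11 15)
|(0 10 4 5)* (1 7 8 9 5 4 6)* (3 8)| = 9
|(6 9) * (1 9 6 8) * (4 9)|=4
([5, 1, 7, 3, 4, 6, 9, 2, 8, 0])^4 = [0, 1, 2, 3, 4, 5, 6, 7, 8, 9]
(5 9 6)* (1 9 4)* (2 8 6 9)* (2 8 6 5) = [0, 8, 6, 3, 1, 4, 2, 7, 5, 9] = (9)(1 8 5 4)(2 6)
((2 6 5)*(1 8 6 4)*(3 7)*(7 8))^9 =(1 7 3 8 6 5 2 4)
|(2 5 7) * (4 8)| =|(2 5 7)(4 8)| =6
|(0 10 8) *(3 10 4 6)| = 6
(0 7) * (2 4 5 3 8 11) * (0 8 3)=(0 7 8 11 2 4 5)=[7, 1, 4, 3, 5, 0, 6, 8, 11, 9, 10, 2]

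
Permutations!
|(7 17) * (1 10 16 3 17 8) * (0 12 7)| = 9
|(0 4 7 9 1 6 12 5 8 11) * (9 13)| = 11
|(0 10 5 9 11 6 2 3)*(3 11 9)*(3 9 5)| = 6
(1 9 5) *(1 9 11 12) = (1 11 12)(5 9) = [0, 11, 2, 3, 4, 9, 6, 7, 8, 5, 10, 12, 1]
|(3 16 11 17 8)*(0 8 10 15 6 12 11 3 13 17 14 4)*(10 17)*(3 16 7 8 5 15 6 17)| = |(0 5 15 17 3 7 8 13 10 6 12 11 14 4)| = 14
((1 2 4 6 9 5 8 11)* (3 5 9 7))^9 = ((1 2 4 6 7 3 5 8 11))^9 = (11)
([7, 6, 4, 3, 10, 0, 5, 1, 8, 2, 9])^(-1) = (0 5 6 1 7)(2 9 10 4)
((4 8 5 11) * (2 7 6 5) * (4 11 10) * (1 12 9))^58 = ((1 12 9)(2 7 6 5 10 4 8))^58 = (1 12 9)(2 6 10 8 7 5 4)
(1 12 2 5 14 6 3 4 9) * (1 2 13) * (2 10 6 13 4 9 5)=[0, 12, 2, 9, 5, 14, 3, 7, 8, 10, 6, 11, 4, 1, 13]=(1 12 4 5 14 13)(3 9 10 6)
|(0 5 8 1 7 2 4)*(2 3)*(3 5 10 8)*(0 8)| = |(0 10)(1 7 5 3 2 4 8)| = 14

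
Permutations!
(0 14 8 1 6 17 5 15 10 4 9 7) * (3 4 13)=(0 14 8 1 6 17 5 15 10 13 3 4 9 7)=[14, 6, 2, 4, 9, 15, 17, 0, 1, 7, 13, 11, 12, 3, 8, 10, 16, 5]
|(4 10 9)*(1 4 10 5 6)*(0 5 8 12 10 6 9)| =|(0 5 9 6 1 4 8 12 10)| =9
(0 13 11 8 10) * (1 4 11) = (0 13 1 4 11 8 10) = [13, 4, 2, 3, 11, 5, 6, 7, 10, 9, 0, 8, 12, 1]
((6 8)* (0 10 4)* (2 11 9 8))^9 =((0 10 4)(2 11 9 8 6))^9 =(2 6 8 9 11)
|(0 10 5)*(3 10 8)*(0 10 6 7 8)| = 4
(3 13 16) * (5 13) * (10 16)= (3 5 13 10 16)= [0, 1, 2, 5, 4, 13, 6, 7, 8, 9, 16, 11, 12, 10, 14, 15, 3]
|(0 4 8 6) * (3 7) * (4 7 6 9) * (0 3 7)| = 6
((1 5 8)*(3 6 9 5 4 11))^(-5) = (1 3 5 4 6 8 11 9)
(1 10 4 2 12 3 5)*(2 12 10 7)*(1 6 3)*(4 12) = (1 7 2 10 12)(3 5 6) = [0, 7, 10, 5, 4, 6, 3, 2, 8, 9, 12, 11, 1]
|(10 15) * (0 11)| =2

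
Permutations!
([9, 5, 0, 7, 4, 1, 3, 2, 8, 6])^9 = [3, 5, 6, 0, 4, 1, 2, 9, 8, 7]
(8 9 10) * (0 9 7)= (0 9 10 8 7)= [9, 1, 2, 3, 4, 5, 6, 0, 7, 10, 8]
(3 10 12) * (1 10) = [0, 10, 2, 1, 4, 5, 6, 7, 8, 9, 12, 11, 3] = (1 10 12 3)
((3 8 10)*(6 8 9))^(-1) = (3 10 8 6 9) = ((3 9 6 8 10))^(-1)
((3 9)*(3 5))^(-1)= (3 5 9)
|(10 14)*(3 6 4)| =6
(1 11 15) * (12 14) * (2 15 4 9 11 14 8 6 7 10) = (1 14 12 8 6 7 10 2 15)(4 9 11) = [0, 14, 15, 3, 9, 5, 7, 10, 6, 11, 2, 4, 8, 13, 12, 1]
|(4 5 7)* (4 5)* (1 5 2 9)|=|(1 5 7 2 9)|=5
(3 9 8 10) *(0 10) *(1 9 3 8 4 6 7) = (0 10 8)(1 9 4 6 7) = [10, 9, 2, 3, 6, 5, 7, 1, 0, 4, 8]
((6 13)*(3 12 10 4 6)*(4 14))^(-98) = ((3 12 10 14 4 6 13))^(-98) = (14)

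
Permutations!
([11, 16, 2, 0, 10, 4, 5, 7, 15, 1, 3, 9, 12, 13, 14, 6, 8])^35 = [3, 9, 2, 10, 5, 6, 15, 7, 16, 11, 4, 0, 12, 13, 14, 8, 1]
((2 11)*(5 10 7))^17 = (2 11)(5 7 10)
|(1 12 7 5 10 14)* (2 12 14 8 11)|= 14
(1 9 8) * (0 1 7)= (0 1 9 8 7)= [1, 9, 2, 3, 4, 5, 6, 0, 7, 8]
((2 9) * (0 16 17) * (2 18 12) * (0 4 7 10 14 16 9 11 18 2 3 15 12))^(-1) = ((0 9 2 11 18)(3 15 12)(4 7 10 14 16 17))^(-1) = (0 18 11 2 9)(3 12 15)(4 17 16 14 10 7)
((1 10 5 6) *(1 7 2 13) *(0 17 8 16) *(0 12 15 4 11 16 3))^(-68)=(17)(1 5 7 13 10 6 2)(4 16 15 11 12)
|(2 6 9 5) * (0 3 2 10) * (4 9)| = |(0 3 2 6 4 9 5 10)| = 8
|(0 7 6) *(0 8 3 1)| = 6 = |(0 7 6 8 3 1)|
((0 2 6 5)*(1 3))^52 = (6)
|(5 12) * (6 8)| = 2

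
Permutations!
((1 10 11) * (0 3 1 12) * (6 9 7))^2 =(0 1 11)(3 10 12)(6 7 9)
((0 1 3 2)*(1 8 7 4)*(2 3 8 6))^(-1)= ((0 6 2)(1 8 7 4))^(-1)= (0 2 6)(1 4 7 8)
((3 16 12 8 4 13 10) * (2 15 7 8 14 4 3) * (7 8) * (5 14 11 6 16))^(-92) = (16)(2 13 14 3 15 10 4 5 8)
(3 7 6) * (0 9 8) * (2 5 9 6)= [6, 1, 5, 7, 4, 9, 3, 2, 0, 8]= (0 6 3 7 2 5 9 8)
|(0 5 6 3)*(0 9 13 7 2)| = 8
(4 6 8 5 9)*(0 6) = [6, 1, 2, 3, 0, 9, 8, 7, 5, 4] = (0 6 8 5 9 4)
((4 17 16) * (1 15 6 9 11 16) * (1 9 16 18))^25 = (1 11 17 16 15 18 9 4 6)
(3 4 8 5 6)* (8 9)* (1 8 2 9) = (1 8 5 6 3 4)(2 9) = [0, 8, 9, 4, 1, 6, 3, 7, 5, 2]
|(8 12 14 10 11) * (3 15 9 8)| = 8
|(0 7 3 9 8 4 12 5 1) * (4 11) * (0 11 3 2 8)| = |(0 7 2 8 3 9)(1 11 4 12 5)| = 30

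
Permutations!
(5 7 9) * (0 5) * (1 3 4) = (0 5 7 9)(1 3 4) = [5, 3, 2, 4, 1, 7, 6, 9, 8, 0]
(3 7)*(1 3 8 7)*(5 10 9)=(1 3)(5 10 9)(7 8)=[0, 3, 2, 1, 4, 10, 6, 8, 7, 5, 9]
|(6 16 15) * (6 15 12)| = 3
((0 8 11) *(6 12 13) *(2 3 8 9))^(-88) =((0 9 2 3 8 11)(6 12 13))^(-88) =(0 2 8)(3 11 9)(6 13 12)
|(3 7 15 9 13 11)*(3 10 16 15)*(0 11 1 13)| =6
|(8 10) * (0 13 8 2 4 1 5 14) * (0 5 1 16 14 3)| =|(0 13 8 10 2 4 16 14 5 3)| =10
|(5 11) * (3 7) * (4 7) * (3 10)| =4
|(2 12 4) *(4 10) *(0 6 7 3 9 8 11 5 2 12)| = 9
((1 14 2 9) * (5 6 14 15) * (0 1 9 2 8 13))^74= (0 15 6 8)(1 5 14 13)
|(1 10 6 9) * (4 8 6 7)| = 7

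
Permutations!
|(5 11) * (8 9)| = |(5 11)(8 9)| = 2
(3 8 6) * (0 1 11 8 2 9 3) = (0 1 11 8 6)(2 9 3) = [1, 11, 9, 2, 4, 5, 0, 7, 6, 3, 10, 8]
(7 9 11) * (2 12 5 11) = (2 12 5 11 7 9) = [0, 1, 12, 3, 4, 11, 6, 9, 8, 2, 10, 7, 5]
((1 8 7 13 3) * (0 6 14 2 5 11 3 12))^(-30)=(0 3)(1 6)(2 7)(5 13)(8 14)(11 12)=((0 6 14 2 5 11 3 1 8 7 13 12))^(-30)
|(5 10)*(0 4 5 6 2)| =6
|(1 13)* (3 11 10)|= 6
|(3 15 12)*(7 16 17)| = 3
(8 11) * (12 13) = (8 11)(12 13) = [0, 1, 2, 3, 4, 5, 6, 7, 11, 9, 10, 8, 13, 12]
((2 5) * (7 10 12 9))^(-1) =((2 5)(7 10 12 9))^(-1) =(2 5)(7 9 12 10)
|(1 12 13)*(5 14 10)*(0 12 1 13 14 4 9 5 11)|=15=|(0 12 14 10 11)(4 9 5)|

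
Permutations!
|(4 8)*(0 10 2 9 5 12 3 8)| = |(0 10 2 9 5 12 3 8 4)| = 9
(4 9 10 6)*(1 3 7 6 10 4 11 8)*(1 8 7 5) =(1 3 5)(4 9)(6 11 7) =[0, 3, 2, 5, 9, 1, 11, 6, 8, 4, 10, 7]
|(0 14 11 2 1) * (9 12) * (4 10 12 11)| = |(0 14 4 10 12 9 11 2 1)| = 9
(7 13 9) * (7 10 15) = (7 13 9 10 15) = [0, 1, 2, 3, 4, 5, 6, 13, 8, 10, 15, 11, 12, 9, 14, 7]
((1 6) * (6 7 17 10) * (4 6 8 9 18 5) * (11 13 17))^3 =(1 13 8 5)(4 7 17 9)(6 11 10 18)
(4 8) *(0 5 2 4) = [5, 1, 4, 3, 8, 2, 6, 7, 0] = (0 5 2 4 8)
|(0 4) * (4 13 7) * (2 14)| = |(0 13 7 4)(2 14)| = 4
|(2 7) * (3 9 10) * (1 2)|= 3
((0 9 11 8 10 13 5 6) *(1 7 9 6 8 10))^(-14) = ((0 6)(1 7 9 11 10 13 5 8))^(-14) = (1 9 10 5)(7 11 13 8)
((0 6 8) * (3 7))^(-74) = ((0 6 8)(3 7))^(-74) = (0 6 8)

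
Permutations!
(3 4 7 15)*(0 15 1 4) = (0 15 3)(1 4 7) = [15, 4, 2, 0, 7, 5, 6, 1, 8, 9, 10, 11, 12, 13, 14, 3]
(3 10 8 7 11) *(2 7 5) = (2 7 11 3 10 8 5) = [0, 1, 7, 10, 4, 2, 6, 11, 5, 9, 8, 3]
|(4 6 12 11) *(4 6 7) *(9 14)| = |(4 7)(6 12 11)(9 14)| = 6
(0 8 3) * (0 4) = (0 8 3 4) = [8, 1, 2, 4, 0, 5, 6, 7, 3]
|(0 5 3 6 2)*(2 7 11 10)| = |(0 5 3 6 7 11 10 2)| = 8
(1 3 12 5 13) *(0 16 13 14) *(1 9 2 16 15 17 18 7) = [15, 3, 16, 12, 4, 14, 6, 1, 8, 2, 10, 11, 5, 9, 0, 17, 13, 18, 7] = (0 15 17 18 7 1 3 12 5 14)(2 16 13 9)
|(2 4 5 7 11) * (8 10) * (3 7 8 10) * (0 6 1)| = 21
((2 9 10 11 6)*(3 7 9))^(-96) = ((2 3 7 9 10 11 6))^(-96) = (2 7 10 6 3 9 11)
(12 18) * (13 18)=(12 13 18)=[0, 1, 2, 3, 4, 5, 6, 7, 8, 9, 10, 11, 13, 18, 14, 15, 16, 17, 12]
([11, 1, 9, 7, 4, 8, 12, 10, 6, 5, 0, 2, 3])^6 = [6, 1, 3, 9, 4, 10, 11, 5, 0, 7, 8, 12, 2]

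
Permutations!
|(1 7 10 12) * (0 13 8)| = 12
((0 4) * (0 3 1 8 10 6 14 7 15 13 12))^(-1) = (0 12 13 15 7 14 6 10 8 1 3 4)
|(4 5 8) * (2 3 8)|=|(2 3 8 4 5)|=5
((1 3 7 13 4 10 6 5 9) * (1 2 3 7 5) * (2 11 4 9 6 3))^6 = (1 10 13 5 11)(3 9 6 4 7)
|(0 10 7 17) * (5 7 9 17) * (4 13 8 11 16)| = 20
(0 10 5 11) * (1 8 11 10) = (0 1 8 11)(5 10) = [1, 8, 2, 3, 4, 10, 6, 7, 11, 9, 5, 0]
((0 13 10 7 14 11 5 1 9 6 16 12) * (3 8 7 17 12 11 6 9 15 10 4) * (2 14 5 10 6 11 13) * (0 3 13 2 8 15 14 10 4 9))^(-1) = ((0 8 7 5 1 14 11 4 13 9)(2 10 17 12 3 15 6 16))^(-1) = (0 9 13 4 11 14 1 5 7 8)(2 16 6 15 3 12 17 10)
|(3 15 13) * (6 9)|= 6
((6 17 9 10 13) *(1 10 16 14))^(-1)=((1 10 13 6 17 9 16 14))^(-1)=(1 14 16 9 17 6 13 10)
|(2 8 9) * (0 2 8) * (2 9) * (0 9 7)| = |(0 7)(2 9 8)| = 6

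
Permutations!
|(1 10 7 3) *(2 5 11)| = |(1 10 7 3)(2 5 11)| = 12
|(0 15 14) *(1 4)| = |(0 15 14)(1 4)| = 6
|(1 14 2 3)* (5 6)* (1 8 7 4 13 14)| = |(2 3 8 7 4 13 14)(5 6)| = 14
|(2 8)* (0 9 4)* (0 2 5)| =|(0 9 4 2 8 5)| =6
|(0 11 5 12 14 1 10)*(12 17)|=8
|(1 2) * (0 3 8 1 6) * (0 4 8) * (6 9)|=|(0 3)(1 2 9 6 4 8)|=6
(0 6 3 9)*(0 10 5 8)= [6, 1, 2, 9, 4, 8, 3, 7, 0, 10, 5]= (0 6 3 9 10 5 8)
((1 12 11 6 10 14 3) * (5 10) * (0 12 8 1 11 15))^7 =((0 12 15)(1 8)(3 11 6 5 10 14))^7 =(0 12 15)(1 8)(3 11 6 5 10 14)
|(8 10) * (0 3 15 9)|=4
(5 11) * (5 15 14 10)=(5 11 15 14 10)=[0, 1, 2, 3, 4, 11, 6, 7, 8, 9, 5, 15, 12, 13, 10, 14]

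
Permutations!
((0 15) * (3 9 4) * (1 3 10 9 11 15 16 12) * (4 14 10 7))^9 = (0 12 3 15 16 1 11)(4 7)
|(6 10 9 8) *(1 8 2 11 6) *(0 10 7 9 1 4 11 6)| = 12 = |(0 10 1 8 4 11)(2 6 7 9)|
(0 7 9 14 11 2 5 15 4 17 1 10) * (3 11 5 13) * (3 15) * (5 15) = (0 7 9 14 15 4 17 1 10)(2 13 5 3 11) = [7, 10, 13, 11, 17, 3, 6, 9, 8, 14, 0, 2, 12, 5, 15, 4, 16, 1]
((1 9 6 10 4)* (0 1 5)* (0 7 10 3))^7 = (0 9 3 1 6)(4 10 7 5)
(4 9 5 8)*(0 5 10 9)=[5, 1, 2, 3, 0, 8, 6, 7, 4, 10, 9]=(0 5 8 4)(9 10)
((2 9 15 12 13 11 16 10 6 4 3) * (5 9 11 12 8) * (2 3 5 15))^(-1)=((2 11 16 10 6 4 5 9)(8 15)(12 13))^(-1)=(2 9 5 4 6 10 16 11)(8 15)(12 13)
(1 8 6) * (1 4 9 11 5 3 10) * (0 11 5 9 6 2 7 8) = (0 11 9 5 3 10 1)(2 7 8)(4 6) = [11, 0, 7, 10, 6, 3, 4, 8, 2, 5, 1, 9]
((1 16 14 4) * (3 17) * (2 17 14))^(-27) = (1 16 2 17 3 14 4)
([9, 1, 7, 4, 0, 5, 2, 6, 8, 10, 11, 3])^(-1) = [4, 1, 6, 11, 3, 5, 7, 2, 8, 0, 9, 10]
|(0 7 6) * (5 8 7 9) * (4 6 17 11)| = 9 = |(0 9 5 8 7 17 11 4 6)|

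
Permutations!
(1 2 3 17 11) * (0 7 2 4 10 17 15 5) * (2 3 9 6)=(0 7 3 15 5)(1 4 10 17 11)(2 9 6)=[7, 4, 9, 15, 10, 0, 2, 3, 8, 6, 17, 1, 12, 13, 14, 5, 16, 11]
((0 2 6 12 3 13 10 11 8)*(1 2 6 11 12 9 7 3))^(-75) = ((0 6 9 7 3 13 10 12 1 2 11 8))^(-75) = (0 2 10 7)(1 13 9 8)(3 6 11 12)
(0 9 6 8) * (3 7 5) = [9, 1, 2, 7, 4, 3, 8, 5, 0, 6] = (0 9 6 8)(3 7 5)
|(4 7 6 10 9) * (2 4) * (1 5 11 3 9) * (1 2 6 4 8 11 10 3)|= |(1 5 10 2 8 11)(3 9 6)(4 7)|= 6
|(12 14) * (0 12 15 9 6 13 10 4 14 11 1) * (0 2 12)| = |(1 2 12 11)(4 14 15 9 6 13 10)| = 28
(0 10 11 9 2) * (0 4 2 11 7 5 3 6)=(0 10 7 5 3 6)(2 4)(9 11)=[10, 1, 4, 6, 2, 3, 0, 5, 8, 11, 7, 9]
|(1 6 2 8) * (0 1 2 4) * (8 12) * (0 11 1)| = |(1 6 4 11)(2 12 8)| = 12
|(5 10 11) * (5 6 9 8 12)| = 7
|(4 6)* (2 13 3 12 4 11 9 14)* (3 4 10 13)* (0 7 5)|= |(0 7 5)(2 3 12 10 13 4 6 11 9 14)|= 30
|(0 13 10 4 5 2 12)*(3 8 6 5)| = 10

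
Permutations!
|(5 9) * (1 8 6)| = |(1 8 6)(5 9)| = 6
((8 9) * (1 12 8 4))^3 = ((1 12 8 9 4))^3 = (1 9 12 4 8)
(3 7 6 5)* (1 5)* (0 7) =(0 7 6 1 5 3) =[7, 5, 2, 0, 4, 3, 1, 6]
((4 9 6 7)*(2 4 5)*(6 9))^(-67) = (9)(2 7 4 5 6)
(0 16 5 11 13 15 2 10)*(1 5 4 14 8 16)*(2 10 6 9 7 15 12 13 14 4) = [1, 5, 6, 3, 4, 11, 9, 15, 16, 7, 0, 14, 13, 12, 8, 10, 2] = (0 1 5 11 14 8 16 2 6 9 7 15 10)(12 13)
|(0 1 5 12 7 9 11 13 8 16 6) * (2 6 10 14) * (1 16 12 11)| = |(0 16 10 14 2 6)(1 5 11 13 8 12 7 9)| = 24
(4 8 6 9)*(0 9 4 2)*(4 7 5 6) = (0 9 2)(4 8)(5 6 7) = [9, 1, 0, 3, 8, 6, 7, 5, 4, 2]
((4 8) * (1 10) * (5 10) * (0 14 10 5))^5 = ((0 14 10 1)(4 8))^5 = (0 14 10 1)(4 8)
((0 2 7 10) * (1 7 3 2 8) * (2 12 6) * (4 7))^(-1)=((0 8 1 4 7 10)(2 3 12 6))^(-1)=(0 10 7 4 1 8)(2 6 12 3)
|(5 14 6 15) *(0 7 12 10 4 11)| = 12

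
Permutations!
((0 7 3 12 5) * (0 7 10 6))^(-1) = (0 6 10)(3 7 5 12)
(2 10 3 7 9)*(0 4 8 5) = (0 4 8 5)(2 10 3 7 9) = [4, 1, 10, 7, 8, 0, 6, 9, 5, 2, 3]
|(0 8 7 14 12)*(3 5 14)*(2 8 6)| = |(0 6 2 8 7 3 5 14 12)| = 9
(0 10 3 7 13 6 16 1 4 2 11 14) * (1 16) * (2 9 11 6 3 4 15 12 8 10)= [2, 15, 6, 7, 9, 5, 1, 13, 10, 11, 4, 14, 8, 3, 0, 12, 16]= (16)(0 2 6 1 15 12 8 10 4 9 11 14)(3 7 13)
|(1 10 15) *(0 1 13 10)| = 6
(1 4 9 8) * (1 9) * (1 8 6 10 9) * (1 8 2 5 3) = (1 4 2 5 3)(6 10 9) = [0, 4, 5, 1, 2, 3, 10, 7, 8, 6, 9]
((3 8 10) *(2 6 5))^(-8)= (2 6 5)(3 8 10)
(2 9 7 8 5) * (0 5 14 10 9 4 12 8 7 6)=(0 5 2 4 12 8 14 10 9 6)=[5, 1, 4, 3, 12, 2, 0, 7, 14, 6, 9, 11, 8, 13, 10]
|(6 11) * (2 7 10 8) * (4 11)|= |(2 7 10 8)(4 11 6)|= 12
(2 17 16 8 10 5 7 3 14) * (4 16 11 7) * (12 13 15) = (2 17 11 7 3 14)(4 16 8 10 5)(12 13 15) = [0, 1, 17, 14, 16, 4, 6, 3, 10, 9, 5, 7, 13, 15, 2, 12, 8, 11]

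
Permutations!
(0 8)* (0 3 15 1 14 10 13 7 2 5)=[8, 14, 5, 15, 4, 0, 6, 2, 3, 9, 13, 11, 12, 7, 10, 1]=(0 8 3 15 1 14 10 13 7 2 5)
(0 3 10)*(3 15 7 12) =[15, 1, 2, 10, 4, 5, 6, 12, 8, 9, 0, 11, 3, 13, 14, 7] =(0 15 7 12 3 10)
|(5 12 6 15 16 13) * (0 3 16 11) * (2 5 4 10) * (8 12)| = 13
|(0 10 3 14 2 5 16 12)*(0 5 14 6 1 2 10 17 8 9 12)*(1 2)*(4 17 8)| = |(0 8 9 12 5 16)(2 14 10 3 6)(4 17)| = 30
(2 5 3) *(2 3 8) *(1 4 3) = (1 4 3)(2 5 8) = [0, 4, 5, 1, 3, 8, 6, 7, 2]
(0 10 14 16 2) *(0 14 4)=[10, 1, 14, 3, 0, 5, 6, 7, 8, 9, 4, 11, 12, 13, 16, 15, 2]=(0 10 4)(2 14 16)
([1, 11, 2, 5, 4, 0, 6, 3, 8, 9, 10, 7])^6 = (11)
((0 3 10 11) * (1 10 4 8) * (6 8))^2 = (0 4 8 10)(1 11 3 6)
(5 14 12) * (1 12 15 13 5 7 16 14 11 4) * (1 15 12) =(4 15 13 5 11)(7 16 14 12) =[0, 1, 2, 3, 15, 11, 6, 16, 8, 9, 10, 4, 7, 5, 12, 13, 14]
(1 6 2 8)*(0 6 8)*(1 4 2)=(0 6 1 8 4 2)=[6, 8, 0, 3, 2, 5, 1, 7, 4]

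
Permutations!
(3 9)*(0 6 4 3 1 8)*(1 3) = [6, 8, 2, 9, 1, 5, 4, 7, 0, 3] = (0 6 4 1 8)(3 9)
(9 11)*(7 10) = [0, 1, 2, 3, 4, 5, 6, 10, 8, 11, 7, 9] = (7 10)(9 11)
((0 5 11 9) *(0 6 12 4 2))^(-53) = ((0 5 11 9 6 12 4 2))^(-53) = (0 9 4 5 6 2 11 12)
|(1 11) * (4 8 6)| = 6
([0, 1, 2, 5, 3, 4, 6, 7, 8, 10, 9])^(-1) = [0, 1, 2, 4, 5, 3, 6, 7, 8, 10, 9]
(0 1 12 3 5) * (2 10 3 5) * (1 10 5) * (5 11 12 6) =(0 10 3 2 11 12 1 6 5) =[10, 6, 11, 2, 4, 0, 5, 7, 8, 9, 3, 12, 1]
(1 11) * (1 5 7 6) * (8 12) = (1 11 5 7 6)(8 12) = [0, 11, 2, 3, 4, 7, 1, 6, 12, 9, 10, 5, 8]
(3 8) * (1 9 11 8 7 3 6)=(1 9 11 8 6)(3 7)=[0, 9, 2, 7, 4, 5, 1, 3, 6, 11, 10, 8]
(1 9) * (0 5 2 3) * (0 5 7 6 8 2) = (0 7 6 8 2 3 5)(1 9) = [7, 9, 3, 5, 4, 0, 8, 6, 2, 1]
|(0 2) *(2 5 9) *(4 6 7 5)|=7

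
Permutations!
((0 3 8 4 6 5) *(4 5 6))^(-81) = (0 5 8 3)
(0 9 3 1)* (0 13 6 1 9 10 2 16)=[10, 13, 16, 9, 4, 5, 1, 7, 8, 3, 2, 11, 12, 6, 14, 15, 0]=(0 10 2 16)(1 13 6)(3 9)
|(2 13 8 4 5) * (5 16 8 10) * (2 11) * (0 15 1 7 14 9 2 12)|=|(0 15 1 7 14 9 2 13 10 5 11 12)(4 16 8)|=12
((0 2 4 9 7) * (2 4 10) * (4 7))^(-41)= ((0 7)(2 10)(4 9))^(-41)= (0 7)(2 10)(4 9)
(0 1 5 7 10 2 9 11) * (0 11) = (11)(0 1 5 7 10 2 9) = [1, 5, 9, 3, 4, 7, 6, 10, 8, 0, 2, 11]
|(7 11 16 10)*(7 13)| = 5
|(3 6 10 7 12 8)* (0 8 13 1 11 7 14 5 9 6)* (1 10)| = |(0 8 3)(1 11 7 12 13 10 14 5 9 6)| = 30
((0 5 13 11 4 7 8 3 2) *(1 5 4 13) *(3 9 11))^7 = (0 3 11 8 4 2 13 9 7)(1 5)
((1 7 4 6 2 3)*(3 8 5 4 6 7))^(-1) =(1 3)(2 6 7 4 5 8)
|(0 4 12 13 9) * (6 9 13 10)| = 6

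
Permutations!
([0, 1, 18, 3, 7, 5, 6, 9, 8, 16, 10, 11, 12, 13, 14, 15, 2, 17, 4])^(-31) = [0, 1, 16, 3, 18, 5, 6, 4, 8, 7, 10, 11, 12, 13, 14, 15, 9, 17, 2]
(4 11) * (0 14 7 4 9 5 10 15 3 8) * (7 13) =(0 14 13 7 4 11 9 5 10 15 3 8) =[14, 1, 2, 8, 11, 10, 6, 4, 0, 5, 15, 9, 12, 7, 13, 3]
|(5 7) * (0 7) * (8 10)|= 6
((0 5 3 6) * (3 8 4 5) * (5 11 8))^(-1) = ((0 3 6)(4 11 8))^(-1) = (0 6 3)(4 8 11)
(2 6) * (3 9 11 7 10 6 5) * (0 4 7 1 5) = [4, 5, 0, 9, 7, 3, 2, 10, 8, 11, 6, 1] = (0 4 7 10 6 2)(1 5 3 9 11)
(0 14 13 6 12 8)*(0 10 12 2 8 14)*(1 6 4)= (1 6 2 8 10 12 14 13 4)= [0, 6, 8, 3, 1, 5, 2, 7, 10, 9, 12, 11, 14, 4, 13]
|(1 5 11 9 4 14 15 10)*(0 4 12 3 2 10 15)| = 24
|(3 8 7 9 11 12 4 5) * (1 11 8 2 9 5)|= 12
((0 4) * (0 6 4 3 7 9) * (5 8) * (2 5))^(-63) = ((0 3 7 9)(2 5 8)(4 6))^(-63) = (0 3 7 9)(4 6)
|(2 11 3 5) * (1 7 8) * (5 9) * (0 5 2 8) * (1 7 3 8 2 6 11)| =10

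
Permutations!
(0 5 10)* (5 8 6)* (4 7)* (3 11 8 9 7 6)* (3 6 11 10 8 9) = (0 3 10)(4 11 9 7)(5 8 6) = [3, 1, 2, 10, 11, 8, 5, 4, 6, 7, 0, 9]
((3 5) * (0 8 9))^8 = (0 9 8)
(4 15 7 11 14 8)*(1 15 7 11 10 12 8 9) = (1 15 11 14 9)(4 7 10 12 8) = [0, 15, 2, 3, 7, 5, 6, 10, 4, 1, 12, 14, 8, 13, 9, 11]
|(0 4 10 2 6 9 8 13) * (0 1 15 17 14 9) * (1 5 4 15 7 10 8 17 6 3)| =60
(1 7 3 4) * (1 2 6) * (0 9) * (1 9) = [1, 7, 6, 4, 2, 5, 9, 3, 8, 0] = (0 1 7 3 4 2 6 9)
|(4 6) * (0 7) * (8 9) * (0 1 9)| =|(0 7 1 9 8)(4 6)| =10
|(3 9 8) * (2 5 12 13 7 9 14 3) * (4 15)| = 14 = |(2 5 12 13 7 9 8)(3 14)(4 15)|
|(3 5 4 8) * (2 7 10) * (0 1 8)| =6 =|(0 1 8 3 5 4)(2 7 10)|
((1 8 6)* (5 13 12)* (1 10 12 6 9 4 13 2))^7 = (1 12 13 8 5 6 9 2 10 4)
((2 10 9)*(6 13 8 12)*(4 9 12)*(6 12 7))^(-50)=(2 4 13 7)(6 10 9 8)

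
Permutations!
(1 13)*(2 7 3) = [0, 13, 7, 2, 4, 5, 6, 3, 8, 9, 10, 11, 12, 1] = (1 13)(2 7 3)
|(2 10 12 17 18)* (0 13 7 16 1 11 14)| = 35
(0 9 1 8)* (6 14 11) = [9, 8, 2, 3, 4, 5, 14, 7, 0, 1, 10, 6, 12, 13, 11] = (0 9 1 8)(6 14 11)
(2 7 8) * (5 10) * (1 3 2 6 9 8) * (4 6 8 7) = (1 3 2 4 6 9 7)(5 10) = [0, 3, 4, 2, 6, 10, 9, 1, 8, 7, 5]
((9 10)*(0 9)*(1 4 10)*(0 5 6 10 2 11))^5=(0 11 2 4 1 9)(5 10 6)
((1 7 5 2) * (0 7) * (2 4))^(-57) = (0 4)(1 5)(2 7)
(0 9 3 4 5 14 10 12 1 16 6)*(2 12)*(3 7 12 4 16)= [9, 3, 4, 16, 5, 14, 0, 12, 8, 7, 2, 11, 1, 13, 10, 15, 6]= (0 9 7 12 1 3 16 6)(2 4 5 14 10)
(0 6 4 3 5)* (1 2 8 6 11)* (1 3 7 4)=[11, 2, 8, 5, 7, 0, 1, 4, 6, 9, 10, 3]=(0 11 3 5)(1 2 8 6)(4 7)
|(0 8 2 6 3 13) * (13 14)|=7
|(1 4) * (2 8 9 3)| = 4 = |(1 4)(2 8 9 3)|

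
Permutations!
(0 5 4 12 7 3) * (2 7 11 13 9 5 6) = (0 6 2 7 3)(4 12 11 13 9 5) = [6, 1, 7, 0, 12, 4, 2, 3, 8, 5, 10, 13, 11, 9]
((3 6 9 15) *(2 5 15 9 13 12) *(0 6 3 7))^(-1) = (0 7 15 5 2 12 13 6) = ((0 6 13 12 2 5 15 7))^(-1)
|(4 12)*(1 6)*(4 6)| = |(1 4 12 6)| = 4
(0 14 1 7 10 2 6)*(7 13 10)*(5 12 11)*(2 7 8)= (0 14 1 13 10 7 8 2 6)(5 12 11)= [14, 13, 6, 3, 4, 12, 0, 8, 2, 9, 7, 5, 11, 10, 1]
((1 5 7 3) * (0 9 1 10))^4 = ((0 9 1 5 7 3 10))^4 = (0 7 9 3 1 10 5)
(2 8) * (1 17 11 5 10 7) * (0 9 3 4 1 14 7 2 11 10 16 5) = (0 9 3 4 1 17 10 2 8 11)(5 16)(7 14) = [9, 17, 8, 4, 1, 16, 6, 14, 11, 3, 2, 0, 12, 13, 7, 15, 5, 10]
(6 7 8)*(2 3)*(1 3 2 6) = [0, 3, 2, 6, 4, 5, 7, 8, 1] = (1 3 6 7 8)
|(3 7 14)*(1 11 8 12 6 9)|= |(1 11 8 12 6 9)(3 7 14)|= 6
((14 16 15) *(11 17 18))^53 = (11 18 17)(14 15 16)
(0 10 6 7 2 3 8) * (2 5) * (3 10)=(0 3 8)(2 10 6 7 5)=[3, 1, 10, 8, 4, 2, 7, 5, 0, 9, 6]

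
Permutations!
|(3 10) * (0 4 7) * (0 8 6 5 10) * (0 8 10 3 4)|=|(3 8 6 5)(4 7 10)|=12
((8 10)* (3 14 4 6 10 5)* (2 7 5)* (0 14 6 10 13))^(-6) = ((0 14 4 10 8 2 7 5 3 6 13))^(-6) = (0 2 13 8 6 10 3 4 5 14 7)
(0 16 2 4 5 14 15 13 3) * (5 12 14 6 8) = (0 16 2 4 12 14 15 13 3)(5 6 8) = [16, 1, 4, 0, 12, 6, 8, 7, 5, 9, 10, 11, 14, 3, 15, 13, 2]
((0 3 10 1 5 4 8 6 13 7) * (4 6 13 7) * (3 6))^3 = ((0 6 7)(1 5 3 10)(4 8 13))^3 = (13)(1 10 3 5)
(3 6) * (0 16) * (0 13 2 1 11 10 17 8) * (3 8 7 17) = (0 16 13 2 1 11 10 3 6 8)(7 17) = [16, 11, 1, 6, 4, 5, 8, 17, 0, 9, 3, 10, 12, 2, 14, 15, 13, 7]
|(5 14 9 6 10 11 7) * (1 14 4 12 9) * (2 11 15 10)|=8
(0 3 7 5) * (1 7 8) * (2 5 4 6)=(0 3 8 1 7 4 6 2 5)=[3, 7, 5, 8, 6, 0, 2, 4, 1]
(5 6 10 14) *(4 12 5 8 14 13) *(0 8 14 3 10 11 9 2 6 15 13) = (0 8 3 10)(2 6 11 9)(4 12 5 15 13) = [8, 1, 6, 10, 12, 15, 11, 7, 3, 2, 0, 9, 5, 4, 14, 13]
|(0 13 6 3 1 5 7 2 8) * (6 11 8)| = 12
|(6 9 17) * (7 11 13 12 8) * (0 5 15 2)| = |(0 5 15 2)(6 9 17)(7 11 13 12 8)| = 60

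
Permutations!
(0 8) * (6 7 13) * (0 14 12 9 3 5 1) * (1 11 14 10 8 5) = (0 5 11 14 12 9 3 1)(6 7 13)(8 10) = [5, 0, 2, 1, 4, 11, 7, 13, 10, 3, 8, 14, 9, 6, 12]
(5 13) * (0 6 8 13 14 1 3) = [6, 3, 2, 0, 4, 14, 8, 7, 13, 9, 10, 11, 12, 5, 1] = (0 6 8 13 5 14 1 3)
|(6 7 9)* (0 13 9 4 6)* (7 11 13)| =|(0 7 4 6 11 13 9)| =7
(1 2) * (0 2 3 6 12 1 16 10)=(0 2 16 10)(1 3 6 12)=[2, 3, 16, 6, 4, 5, 12, 7, 8, 9, 0, 11, 1, 13, 14, 15, 10]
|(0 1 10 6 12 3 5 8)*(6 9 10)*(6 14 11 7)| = |(0 1 14 11 7 6 12 3 5 8)(9 10)| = 10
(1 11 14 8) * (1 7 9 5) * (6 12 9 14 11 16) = (1 16 6 12 9 5)(7 14 8) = [0, 16, 2, 3, 4, 1, 12, 14, 7, 5, 10, 11, 9, 13, 8, 15, 6]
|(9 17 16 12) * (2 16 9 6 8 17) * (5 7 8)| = 9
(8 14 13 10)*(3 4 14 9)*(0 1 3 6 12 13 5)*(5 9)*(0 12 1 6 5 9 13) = (0 6 1 3 4 14 13 10 8 9 5 12) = [6, 3, 2, 4, 14, 12, 1, 7, 9, 5, 8, 11, 0, 10, 13]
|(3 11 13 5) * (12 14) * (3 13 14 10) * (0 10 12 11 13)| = |(0 10 3 13 5)(11 14)| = 10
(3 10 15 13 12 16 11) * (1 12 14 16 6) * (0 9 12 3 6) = (0 9 12)(1 3 10 15 13 14 16 11 6) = [9, 3, 2, 10, 4, 5, 1, 7, 8, 12, 15, 6, 0, 14, 16, 13, 11]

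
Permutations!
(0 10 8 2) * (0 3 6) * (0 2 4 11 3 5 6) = [10, 1, 5, 0, 11, 6, 2, 7, 4, 9, 8, 3] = (0 10 8 4 11 3)(2 5 6)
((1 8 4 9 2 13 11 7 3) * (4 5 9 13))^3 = (1 9 13 3 5 4 7 8 2 11)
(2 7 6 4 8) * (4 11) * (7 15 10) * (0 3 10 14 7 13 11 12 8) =(0 3 10 13 11 4)(2 15 14 7 6 12 8) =[3, 1, 15, 10, 0, 5, 12, 6, 2, 9, 13, 4, 8, 11, 7, 14]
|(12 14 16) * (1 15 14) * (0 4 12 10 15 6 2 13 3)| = |(0 4 12 1 6 2 13 3)(10 15 14 16)| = 8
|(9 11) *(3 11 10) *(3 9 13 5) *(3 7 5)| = 6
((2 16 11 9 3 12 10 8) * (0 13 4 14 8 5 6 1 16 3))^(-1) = (0 9 11 16 1 6 5 10 12 3 2 8 14 4 13)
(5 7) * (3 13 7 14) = (3 13 7 5 14) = [0, 1, 2, 13, 4, 14, 6, 5, 8, 9, 10, 11, 12, 7, 3]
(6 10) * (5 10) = [0, 1, 2, 3, 4, 10, 5, 7, 8, 9, 6] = (5 10 6)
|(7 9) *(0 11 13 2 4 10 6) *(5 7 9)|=14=|(0 11 13 2 4 10 6)(5 7)|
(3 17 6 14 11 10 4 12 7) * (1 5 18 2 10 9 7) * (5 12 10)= (1 12)(2 5 18)(3 17 6 14 11 9 7)(4 10)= [0, 12, 5, 17, 10, 18, 14, 3, 8, 7, 4, 9, 1, 13, 11, 15, 16, 6, 2]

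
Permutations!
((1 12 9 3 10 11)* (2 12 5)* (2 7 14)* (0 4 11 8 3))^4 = ((0 4 11 1 5 7 14 2 12 9)(3 10 8))^4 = (0 5 12 11 14)(1 2 4 7 9)(3 10 8)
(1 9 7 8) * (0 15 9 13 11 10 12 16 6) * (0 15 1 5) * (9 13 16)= (0 1 16 6 15 13 11 10 12 9 7 8 5)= [1, 16, 2, 3, 4, 0, 15, 8, 5, 7, 12, 10, 9, 11, 14, 13, 6]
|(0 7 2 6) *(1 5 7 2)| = 3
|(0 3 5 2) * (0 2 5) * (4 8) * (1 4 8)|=2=|(8)(0 3)(1 4)|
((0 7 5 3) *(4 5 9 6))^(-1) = ((0 7 9 6 4 5 3))^(-1) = (0 3 5 4 6 9 7)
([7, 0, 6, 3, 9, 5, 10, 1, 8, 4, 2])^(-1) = [1, 7, 10, 3, 9, 5, 2, 0, 8, 4, 6]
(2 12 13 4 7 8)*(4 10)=(2 12 13 10 4 7 8)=[0, 1, 12, 3, 7, 5, 6, 8, 2, 9, 4, 11, 13, 10]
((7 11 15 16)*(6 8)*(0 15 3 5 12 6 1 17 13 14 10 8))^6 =(17)(0 5 7)(3 16 6)(11 15 12) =((0 15 16 7 11 3 5 12 6)(1 17 13 14 10 8))^6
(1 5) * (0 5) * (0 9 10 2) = (0 5 1 9 10 2) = [5, 9, 0, 3, 4, 1, 6, 7, 8, 10, 2]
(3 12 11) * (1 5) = (1 5)(3 12 11) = [0, 5, 2, 12, 4, 1, 6, 7, 8, 9, 10, 3, 11]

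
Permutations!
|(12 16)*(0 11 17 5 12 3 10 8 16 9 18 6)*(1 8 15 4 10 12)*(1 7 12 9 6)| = |(0 11 17 5 7 12 6)(1 8 16 3 9 18)(4 10 15)| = 42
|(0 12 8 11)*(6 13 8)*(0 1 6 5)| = |(0 12 5)(1 6 13 8 11)| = 15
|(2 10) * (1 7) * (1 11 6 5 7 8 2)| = 4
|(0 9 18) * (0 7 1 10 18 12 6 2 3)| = 12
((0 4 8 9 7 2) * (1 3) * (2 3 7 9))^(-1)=(9)(0 2 8 4)(1 3 7)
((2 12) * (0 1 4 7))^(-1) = ((0 1 4 7)(2 12))^(-1) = (0 7 4 1)(2 12)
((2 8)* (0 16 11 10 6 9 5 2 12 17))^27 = (0 9 17 6 12 10 8 11 2 16 5)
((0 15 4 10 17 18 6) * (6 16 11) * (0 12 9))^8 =(0 6 18 4 9 11 17 15 12 16 10)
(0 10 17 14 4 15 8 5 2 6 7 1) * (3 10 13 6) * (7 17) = (0 13 6 17 14 4 15 8 5 2 3 10 7 1) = [13, 0, 3, 10, 15, 2, 17, 1, 5, 9, 7, 11, 12, 6, 4, 8, 16, 14]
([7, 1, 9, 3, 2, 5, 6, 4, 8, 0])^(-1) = [9, 1, 4, 3, 7, 5, 6, 0, 8, 2]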